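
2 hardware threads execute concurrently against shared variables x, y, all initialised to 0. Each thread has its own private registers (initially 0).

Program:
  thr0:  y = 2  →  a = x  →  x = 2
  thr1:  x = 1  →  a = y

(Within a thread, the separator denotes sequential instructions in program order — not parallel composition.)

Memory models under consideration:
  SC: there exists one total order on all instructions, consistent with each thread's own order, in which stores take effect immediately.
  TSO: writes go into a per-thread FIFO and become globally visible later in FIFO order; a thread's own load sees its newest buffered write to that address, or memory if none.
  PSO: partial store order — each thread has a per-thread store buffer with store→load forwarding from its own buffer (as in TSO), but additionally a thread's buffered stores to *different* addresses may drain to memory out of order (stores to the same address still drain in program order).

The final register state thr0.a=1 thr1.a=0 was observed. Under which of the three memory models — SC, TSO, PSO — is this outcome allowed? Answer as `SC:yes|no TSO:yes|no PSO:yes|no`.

SC:yes TSO:yes PSO:yes

outcome vector order: (thr0.a,thr1.a)
SC (3): (0,2) (1,0) (1,2)
TSO (4): (0,0) (0,2) (1,0) (1,2)
PSO (4): (0,0) (0,2) (1,0) (1,2)
target (1,0) ∈ {SC,TSO,PSO}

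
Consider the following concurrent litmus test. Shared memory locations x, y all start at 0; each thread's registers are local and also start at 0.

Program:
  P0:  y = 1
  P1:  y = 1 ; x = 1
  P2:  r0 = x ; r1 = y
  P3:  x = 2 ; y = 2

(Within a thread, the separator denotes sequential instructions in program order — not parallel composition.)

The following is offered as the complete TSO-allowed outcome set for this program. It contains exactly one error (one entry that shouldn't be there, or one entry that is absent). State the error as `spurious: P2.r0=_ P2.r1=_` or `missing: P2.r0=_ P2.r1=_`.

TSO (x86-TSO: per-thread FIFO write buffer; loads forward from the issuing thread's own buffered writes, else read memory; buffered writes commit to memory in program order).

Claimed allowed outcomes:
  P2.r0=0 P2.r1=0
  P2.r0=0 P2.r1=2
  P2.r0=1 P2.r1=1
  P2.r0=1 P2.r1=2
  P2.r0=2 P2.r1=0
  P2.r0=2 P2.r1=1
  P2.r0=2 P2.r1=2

outcome vector order: (P2.r0,P2.r1)
TSO (8): (0,0), (0,1), (0,2), (1,1), (1,2), (2,0), (2,1), (2,2)
TSO∖claimed = {(0,1)}

missing: P2.r0=0 P2.r1=1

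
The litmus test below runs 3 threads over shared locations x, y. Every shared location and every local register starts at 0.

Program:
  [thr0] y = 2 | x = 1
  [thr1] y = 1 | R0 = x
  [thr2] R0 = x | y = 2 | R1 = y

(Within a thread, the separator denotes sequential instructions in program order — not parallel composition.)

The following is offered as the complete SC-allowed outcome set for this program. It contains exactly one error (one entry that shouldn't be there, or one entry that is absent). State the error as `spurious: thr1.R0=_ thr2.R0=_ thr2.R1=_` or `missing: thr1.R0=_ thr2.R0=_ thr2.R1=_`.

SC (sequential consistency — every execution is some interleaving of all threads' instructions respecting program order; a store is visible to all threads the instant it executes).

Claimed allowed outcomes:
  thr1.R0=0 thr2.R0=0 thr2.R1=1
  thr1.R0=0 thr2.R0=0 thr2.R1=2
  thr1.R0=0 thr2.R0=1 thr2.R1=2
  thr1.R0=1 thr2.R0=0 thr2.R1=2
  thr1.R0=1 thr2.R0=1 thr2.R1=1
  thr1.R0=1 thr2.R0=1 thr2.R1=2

missing: thr1.R0=1 thr2.R0=0 thr2.R1=1

outcome vector order: (thr1.R0,thr2.R0,thr2.R1)
SC: 7 outcomes — {<0 0 1> <0 0 2> <0 1 2> <1 0 1> <1 0 2> <1 1 1> <1 1 2>}
SC∖claimed = {<1 0 1>}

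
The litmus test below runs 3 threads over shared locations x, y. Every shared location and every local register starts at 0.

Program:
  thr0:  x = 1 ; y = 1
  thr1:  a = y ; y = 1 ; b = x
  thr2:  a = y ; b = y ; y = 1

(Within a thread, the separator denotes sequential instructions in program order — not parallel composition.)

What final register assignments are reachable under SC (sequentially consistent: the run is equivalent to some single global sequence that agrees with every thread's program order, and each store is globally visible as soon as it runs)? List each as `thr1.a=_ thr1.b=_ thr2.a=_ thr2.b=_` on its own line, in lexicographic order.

thr1.a=0 thr1.b=0 thr2.a=0 thr2.b=0
thr1.a=0 thr1.b=0 thr2.a=0 thr2.b=1
thr1.a=0 thr1.b=0 thr2.a=1 thr2.b=1
thr1.a=0 thr1.b=1 thr2.a=0 thr2.b=0
thr1.a=0 thr1.b=1 thr2.a=0 thr2.b=1
thr1.a=0 thr1.b=1 thr2.a=1 thr2.b=1
thr1.a=1 thr1.b=0 thr2.a=0 thr2.b=0
thr1.a=1 thr1.b=1 thr2.a=0 thr2.b=0
thr1.a=1 thr1.b=1 thr2.a=0 thr2.b=1
thr1.a=1 thr1.b=1 thr2.a=1 thr2.b=1

outcome vector order: (thr1.a,thr1.b,thr2.a,thr2.b)
|SC outcomes| = 10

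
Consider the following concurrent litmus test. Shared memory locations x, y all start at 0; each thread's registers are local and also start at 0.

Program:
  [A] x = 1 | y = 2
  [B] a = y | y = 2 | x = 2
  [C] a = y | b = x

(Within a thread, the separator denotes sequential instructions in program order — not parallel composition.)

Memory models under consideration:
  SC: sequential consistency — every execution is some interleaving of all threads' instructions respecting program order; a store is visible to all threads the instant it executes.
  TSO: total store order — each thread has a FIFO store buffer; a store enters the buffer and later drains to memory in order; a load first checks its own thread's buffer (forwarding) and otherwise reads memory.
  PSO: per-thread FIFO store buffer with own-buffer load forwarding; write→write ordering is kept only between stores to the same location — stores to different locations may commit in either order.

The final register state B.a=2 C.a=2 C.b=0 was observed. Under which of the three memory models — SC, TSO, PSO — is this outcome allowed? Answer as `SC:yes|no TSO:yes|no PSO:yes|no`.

SC:no TSO:no PSO:yes

outcome vector order: (B.a,C.a,C.b)
under SC → 000; 001; 002; 020; 021; 022; 200; 201; 202; 221; 222
under TSO → 000; 001; 002; 020; 021; 022; 200; 201; 202; 221; 222
under PSO → 000; 001; 002; 020; 021; 022; 200; 201; 202; 220; 221; 222
target 220 ∈ {PSO}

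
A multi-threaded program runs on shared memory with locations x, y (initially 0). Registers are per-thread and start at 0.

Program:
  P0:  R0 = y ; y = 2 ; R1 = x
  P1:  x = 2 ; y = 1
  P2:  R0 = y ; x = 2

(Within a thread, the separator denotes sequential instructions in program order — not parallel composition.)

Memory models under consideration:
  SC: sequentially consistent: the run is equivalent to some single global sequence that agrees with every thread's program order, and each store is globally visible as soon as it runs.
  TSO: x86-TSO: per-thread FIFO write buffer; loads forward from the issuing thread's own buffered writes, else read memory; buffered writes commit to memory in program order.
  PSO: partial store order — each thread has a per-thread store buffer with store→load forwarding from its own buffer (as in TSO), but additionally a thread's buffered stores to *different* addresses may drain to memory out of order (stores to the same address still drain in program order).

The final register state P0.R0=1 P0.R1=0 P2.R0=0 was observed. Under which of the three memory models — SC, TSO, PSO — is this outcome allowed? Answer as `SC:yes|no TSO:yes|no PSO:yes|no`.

SC:no TSO:no PSO:yes

outcome vector order: (P0.R0,P0.R1,P2.R0)
SC: 9 outcomes — {<0 0 0>, <0 0 1>, <0 0 2>, <0 2 0>, <0 2 1>, <0 2 2>, <1 2 0>, <1 2 1>, <1 2 2>}
TSO: 9 outcomes — {<0 0 0>, <0 0 1>, <0 0 2>, <0 2 0>, <0 2 1>, <0 2 2>, <1 2 0>, <1 2 1>, <1 2 2>}
PSO: 12 outcomes — {<0 0 0>, <0 0 1>, <0 0 2>, <0 2 0>, <0 2 1>, <0 2 2>, <1 0 0>, <1 0 1>, <1 0 2>, <1 2 0>, <1 2 1>, <1 2 2>}
target <1 0 0> ∈ {PSO}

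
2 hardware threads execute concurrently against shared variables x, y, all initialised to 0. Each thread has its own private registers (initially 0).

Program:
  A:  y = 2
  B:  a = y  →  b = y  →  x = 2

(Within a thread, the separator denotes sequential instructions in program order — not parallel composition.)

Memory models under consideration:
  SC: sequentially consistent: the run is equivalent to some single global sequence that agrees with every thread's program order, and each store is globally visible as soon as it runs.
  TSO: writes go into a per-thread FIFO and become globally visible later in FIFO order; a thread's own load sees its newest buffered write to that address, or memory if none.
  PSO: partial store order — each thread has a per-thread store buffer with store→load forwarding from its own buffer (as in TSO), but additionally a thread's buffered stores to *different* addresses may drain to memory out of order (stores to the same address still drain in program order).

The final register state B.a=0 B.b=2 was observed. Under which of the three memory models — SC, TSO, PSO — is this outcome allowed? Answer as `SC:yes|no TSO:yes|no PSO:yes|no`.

SC:yes TSO:yes PSO:yes

outcome vector order: (B.a,B.b)
SC: 3 outcomes — {0/0 0/2 2/2}
TSO: 3 outcomes — {0/0 0/2 2/2}
PSO: 3 outcomes — {0/0 0/2 2/2}
target 0/2 ∈ {SC,TSO,PSO}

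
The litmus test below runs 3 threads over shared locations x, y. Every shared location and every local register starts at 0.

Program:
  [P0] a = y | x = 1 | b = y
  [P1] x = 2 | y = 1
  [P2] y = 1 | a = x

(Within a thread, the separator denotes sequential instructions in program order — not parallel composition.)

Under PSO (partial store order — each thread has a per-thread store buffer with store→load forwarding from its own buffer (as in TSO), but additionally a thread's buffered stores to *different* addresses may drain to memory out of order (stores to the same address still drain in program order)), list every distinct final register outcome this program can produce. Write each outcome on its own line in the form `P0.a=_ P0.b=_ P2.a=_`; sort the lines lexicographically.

P0.a=0 P0.b=0 P2.a=0
P0.a=0 P0.b=0 P2.a=1
P0.a=0 P0.b=0 P2.a=2
P0.a=0 P0.b=1 P2.a=0
P0.a=0 P0.b=1 P2.a=1
P0.a=0 P0.b=1 P2.a=2
P0.a=1 P0.b=1 P2.a=0
P0.a=1 P0.b=1 P2.a=1
P0.a=1 P0.b=1 P2.a=2

outcome vector order: (P0.a,P0.b,P2.a)
|PSO outcomes| = 9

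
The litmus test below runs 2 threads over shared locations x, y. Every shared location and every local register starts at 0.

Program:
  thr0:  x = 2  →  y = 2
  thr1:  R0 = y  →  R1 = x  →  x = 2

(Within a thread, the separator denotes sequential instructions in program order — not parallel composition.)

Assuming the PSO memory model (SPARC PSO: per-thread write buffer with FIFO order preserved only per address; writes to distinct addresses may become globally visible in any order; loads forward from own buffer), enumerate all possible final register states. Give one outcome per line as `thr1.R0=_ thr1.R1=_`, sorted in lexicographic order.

outcome vector order: (thr1.R0,thr1.R1)
|PSO outcomes| = 4

thr1.R0=0 thr1.R1=0
thr1.R0=0 thr1.R1=2
thr1.R0=2 thr1.R1=0
thr1.R0=2 thr1.R1=2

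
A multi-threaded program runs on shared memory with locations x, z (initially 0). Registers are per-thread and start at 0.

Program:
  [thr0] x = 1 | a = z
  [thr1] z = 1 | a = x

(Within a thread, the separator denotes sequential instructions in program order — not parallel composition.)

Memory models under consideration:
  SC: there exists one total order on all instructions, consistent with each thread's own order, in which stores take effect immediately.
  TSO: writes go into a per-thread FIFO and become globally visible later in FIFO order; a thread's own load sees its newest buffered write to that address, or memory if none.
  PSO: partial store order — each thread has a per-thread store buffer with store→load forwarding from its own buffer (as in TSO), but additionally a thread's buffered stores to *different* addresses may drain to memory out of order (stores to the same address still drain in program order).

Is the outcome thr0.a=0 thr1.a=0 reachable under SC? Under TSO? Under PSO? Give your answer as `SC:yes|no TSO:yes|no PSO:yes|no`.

SC:no TSO:yes PSO:yes

outcome vector order: (thr0.a,thr1.a)
SC (3): 0/1; 1/0; 1/1
TSO (4): 0/0; 0/1; 1/0; 1/1
PSO (4): 0/0; 0/1; 1/0; 1/1
target 0/0 ∈ {TSO,PSO}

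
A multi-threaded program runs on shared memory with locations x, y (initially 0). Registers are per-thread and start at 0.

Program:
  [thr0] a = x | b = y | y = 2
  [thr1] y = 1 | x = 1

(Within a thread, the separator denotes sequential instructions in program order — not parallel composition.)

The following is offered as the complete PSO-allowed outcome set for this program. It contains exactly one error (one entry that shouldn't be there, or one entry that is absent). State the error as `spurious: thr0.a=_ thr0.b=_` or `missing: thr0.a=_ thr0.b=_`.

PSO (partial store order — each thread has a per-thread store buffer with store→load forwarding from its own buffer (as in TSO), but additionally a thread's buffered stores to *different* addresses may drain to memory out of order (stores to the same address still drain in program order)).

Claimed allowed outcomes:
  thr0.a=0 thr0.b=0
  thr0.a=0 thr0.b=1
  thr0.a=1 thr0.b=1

outcome vector order: (thr0.a,thr0.b)
PSO (4): 00, 01, 10, 11
PSO∖claimed = {10}

missing: thr0.a=1 thr0.b=0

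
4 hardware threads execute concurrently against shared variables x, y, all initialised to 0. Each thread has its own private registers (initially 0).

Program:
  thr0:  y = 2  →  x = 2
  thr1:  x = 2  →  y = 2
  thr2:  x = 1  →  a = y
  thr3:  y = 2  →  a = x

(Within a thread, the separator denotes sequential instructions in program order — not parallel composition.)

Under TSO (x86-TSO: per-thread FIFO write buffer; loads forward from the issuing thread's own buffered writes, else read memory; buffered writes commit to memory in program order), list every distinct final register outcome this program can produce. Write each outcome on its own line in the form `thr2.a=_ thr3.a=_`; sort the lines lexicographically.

outcome vector order: (thr2.a,thr3.a)
|TSO outcomes| = 6

thr2.a=0 thr3.a=0
thr2.a=0 thr3.a=1
thr2.a=0 thr3.a=2
thr2.a=2 thr3.a=0
thr2.a=2 thr3.a=1
thr2.a=2 thr3.a=2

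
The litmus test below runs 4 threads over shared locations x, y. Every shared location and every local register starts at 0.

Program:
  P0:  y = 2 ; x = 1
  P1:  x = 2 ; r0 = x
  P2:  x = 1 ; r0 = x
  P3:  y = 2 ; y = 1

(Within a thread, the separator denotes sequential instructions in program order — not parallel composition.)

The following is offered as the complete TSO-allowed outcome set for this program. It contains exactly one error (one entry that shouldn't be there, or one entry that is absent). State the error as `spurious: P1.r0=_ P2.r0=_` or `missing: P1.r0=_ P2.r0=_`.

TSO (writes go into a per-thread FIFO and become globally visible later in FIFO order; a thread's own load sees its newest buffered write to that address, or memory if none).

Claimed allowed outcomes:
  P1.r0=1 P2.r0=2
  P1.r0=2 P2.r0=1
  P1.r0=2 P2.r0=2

outcome vector order: (P1.r0,P2.r0)
[TSO] allowed = {(1,1); (1,2); (2,1); (2,2)}
TSO∖claimed = {(1,1)}

missing: P1.r0=1 P2.r0=1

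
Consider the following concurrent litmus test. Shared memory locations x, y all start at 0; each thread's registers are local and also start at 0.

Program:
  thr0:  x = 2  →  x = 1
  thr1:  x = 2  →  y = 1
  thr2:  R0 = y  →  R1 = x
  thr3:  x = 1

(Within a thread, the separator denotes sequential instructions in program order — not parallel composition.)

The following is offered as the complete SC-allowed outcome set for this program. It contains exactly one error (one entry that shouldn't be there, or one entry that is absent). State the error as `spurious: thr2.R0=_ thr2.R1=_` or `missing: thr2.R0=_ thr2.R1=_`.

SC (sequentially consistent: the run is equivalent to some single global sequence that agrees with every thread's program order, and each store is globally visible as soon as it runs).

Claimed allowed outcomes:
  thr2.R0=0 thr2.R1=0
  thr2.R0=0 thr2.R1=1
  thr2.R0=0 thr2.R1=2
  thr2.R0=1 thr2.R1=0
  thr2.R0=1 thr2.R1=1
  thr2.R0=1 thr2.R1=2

outcome vector order: (thr2.R0,thr2.R1)
under SC → (0,0), (0,1), (0,2), (1,1), (1,2)
claimed∖SC = {(1,0)}

spurious: thr2.R0=1 thr2.R1=0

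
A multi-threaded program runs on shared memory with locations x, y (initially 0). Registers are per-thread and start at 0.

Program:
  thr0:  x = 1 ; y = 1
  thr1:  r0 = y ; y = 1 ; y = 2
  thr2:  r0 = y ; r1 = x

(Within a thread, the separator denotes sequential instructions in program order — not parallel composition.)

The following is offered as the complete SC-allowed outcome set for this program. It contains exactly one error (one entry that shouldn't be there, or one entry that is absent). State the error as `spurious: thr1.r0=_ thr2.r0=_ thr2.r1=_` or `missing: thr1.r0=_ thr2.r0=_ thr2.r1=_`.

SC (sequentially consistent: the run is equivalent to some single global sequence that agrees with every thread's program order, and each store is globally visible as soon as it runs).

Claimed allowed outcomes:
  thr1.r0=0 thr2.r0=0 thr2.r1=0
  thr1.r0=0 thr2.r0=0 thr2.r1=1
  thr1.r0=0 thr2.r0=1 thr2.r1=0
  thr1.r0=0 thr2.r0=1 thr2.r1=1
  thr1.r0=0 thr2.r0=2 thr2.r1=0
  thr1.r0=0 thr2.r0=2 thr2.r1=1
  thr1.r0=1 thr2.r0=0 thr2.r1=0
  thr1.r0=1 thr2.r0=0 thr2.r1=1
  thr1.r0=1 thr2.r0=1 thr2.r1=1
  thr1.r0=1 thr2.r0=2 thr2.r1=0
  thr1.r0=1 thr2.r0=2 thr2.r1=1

outcome vector order: (thr1.r0,thr2.r0,thr2.r1)
SC (10): <0 0 0>, <0 0 1>, <0 1 0>, <0 1 1>, <0 2 0>, <0 2 1>, <1 0 0>, <1 0 1>, <1 1 1>, <1 2 1>
claimed∖SC = {<1 2 0>}

spurious: thr1.r0=1 thr2.r0=2 thr2.r1=0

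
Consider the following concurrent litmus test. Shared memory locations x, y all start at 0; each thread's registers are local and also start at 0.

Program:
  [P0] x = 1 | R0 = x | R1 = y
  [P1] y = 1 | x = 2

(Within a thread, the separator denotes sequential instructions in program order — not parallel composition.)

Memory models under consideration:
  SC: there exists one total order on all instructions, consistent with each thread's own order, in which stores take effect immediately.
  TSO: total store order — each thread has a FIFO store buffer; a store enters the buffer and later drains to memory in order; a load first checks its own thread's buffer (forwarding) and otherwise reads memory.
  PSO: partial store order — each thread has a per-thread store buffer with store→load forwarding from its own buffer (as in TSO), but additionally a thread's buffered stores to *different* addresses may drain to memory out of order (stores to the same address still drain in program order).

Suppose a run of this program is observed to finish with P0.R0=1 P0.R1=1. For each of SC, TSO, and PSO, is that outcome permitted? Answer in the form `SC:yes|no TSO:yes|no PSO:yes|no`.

outcome vector order: (P0.R0,P0.R1)
[SC] allowed = {10, 11, 21}
[TSO] allowed = {10, 11, 21}
[PSO] allowed = {10, 11, 20, 21}
target 11 ∈ {SC,TSO,PSO}

SC:yes TSO:yes PSO:yes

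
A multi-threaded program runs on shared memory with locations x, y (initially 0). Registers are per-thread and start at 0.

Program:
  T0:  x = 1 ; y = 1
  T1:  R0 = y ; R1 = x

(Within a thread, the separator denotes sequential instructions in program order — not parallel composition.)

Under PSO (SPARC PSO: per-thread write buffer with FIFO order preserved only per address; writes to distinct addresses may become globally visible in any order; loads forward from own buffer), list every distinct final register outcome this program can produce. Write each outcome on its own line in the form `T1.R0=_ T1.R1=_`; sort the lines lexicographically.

T1.R0=0 T1.R1=0
T1.R0=0 T1.R1=1
T1.R0=1 T1.R1=0
T1.R0=1 T1.R1=1

outcome vector order: (T1.R0,T1.R1)
|PSO outcomes| = 4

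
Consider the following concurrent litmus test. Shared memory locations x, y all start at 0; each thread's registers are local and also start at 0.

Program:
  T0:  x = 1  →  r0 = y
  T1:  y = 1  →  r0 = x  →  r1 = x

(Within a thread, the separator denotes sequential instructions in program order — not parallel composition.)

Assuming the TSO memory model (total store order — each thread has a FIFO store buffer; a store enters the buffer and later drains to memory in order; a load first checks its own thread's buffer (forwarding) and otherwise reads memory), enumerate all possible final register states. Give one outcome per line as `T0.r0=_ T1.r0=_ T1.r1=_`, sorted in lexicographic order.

outcome vector order: (T0.r0,T1.r0,T1.r1)
|TSO outcomes| = 6

T0.r0=0 T1.r0=0 T1.r1=0
T0.r0=0 T1.r0=0 T1.r1=1
T0.r0=0 T1.r0=1 T1.r1=1
T0.r0=1 T1.r0=0 T1.r1=0
T0.r0=1 T1.r0=0 T1.r1=1
T0.r0=1 T1.r0=1 T1.r1=1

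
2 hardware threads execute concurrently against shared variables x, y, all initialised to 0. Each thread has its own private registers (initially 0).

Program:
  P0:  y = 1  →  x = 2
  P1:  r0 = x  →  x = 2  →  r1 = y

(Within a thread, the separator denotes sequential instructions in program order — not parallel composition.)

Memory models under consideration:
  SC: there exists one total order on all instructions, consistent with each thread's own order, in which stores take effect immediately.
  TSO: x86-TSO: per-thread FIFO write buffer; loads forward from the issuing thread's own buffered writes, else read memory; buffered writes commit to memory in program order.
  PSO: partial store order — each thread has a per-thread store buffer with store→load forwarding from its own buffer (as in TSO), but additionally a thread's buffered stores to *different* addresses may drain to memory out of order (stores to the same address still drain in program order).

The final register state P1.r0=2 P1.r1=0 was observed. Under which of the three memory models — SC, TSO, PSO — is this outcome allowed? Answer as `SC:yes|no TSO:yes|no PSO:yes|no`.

outcome vector order: (P1.r0,P1.r1)
[SC] allowed = {0/0; 0/1; 2/1}
[TSO] allowed = {0/0; 0/1; 2/1}
[PSO] allowed = {0/0; 0/1; 2/0; 2/1}
target 2/0 ∈ {PSO}

SC:no TSO:no PSO:yes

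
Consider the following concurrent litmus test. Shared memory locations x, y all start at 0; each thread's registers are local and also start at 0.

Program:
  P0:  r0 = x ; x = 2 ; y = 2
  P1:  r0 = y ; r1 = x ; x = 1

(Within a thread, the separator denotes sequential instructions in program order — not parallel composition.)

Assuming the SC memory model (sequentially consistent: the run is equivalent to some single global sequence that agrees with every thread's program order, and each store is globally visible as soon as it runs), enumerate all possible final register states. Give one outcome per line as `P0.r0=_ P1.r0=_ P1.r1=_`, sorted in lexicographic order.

outcome vector order: (P0.r0,P1.r0,P1.r1)
|SC outcomes| = 4

P0.r0=0 P1.r0=0 P1.r1=0
P0.r0=0 P1.r0=0 P1.r1=2
P0.r0=0 P1.r0=2 P1.r1=2
P0.r0=1 P1.r0=0 P1.r1=0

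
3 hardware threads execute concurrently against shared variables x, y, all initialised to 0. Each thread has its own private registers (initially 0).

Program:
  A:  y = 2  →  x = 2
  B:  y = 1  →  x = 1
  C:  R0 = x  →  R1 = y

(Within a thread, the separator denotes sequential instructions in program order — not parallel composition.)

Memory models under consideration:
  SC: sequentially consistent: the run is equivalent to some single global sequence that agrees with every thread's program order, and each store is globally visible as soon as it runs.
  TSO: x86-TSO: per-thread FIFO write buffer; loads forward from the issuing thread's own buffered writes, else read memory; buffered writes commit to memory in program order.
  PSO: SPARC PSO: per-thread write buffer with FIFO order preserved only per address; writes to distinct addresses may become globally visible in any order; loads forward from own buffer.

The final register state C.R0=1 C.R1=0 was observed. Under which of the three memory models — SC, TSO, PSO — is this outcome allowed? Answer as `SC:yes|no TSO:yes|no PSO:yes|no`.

SC:no TSO:no PSO:yes

outcome vector order: (C.R0,C.R1)
[SC] allowed = {(0,0), (0,1), (0,2), (1,1), (1,2), (2,1), (2,2)}
[TSO] allowed = {(0,0), (0,1), (0,2), (1,1), (1,2), (2,1), (2,2)}
[PSO] allowed = {(0,0), (0,1), (0,2), (1,0), (1,1), (1,2), (2,0), (2,1), (2,2)}
target (1,0) ∈ {PSO}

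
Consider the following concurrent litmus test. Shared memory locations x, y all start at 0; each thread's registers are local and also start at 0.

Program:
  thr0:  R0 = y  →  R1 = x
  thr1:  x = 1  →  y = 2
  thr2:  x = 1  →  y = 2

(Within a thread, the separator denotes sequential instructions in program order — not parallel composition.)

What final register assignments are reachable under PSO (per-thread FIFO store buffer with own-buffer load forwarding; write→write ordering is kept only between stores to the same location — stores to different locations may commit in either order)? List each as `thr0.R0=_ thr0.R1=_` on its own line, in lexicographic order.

thr0.R0=0 thr0.R1=0
thr0.R0=0 thr0.R1=1
thr0.R0=2 thr0.R1=0
thr0.R0=2 thr0.R1=1

outcome vector order: (thr0.R0,thr0.R1)
|PSO outcomes| = 4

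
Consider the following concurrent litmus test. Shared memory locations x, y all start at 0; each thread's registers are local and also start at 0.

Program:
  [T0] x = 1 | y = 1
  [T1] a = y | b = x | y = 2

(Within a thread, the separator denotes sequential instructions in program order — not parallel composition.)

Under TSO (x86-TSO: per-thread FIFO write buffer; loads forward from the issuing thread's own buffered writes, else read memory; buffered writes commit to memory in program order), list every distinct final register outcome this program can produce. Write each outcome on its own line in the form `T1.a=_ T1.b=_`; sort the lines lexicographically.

T1.a=0 T1.b=0
T1.a=0 T1.b=1
T1.a=1 T1.b=1

outcome vector order: (T1.a,T1.b)
|TSO outcomes| = 3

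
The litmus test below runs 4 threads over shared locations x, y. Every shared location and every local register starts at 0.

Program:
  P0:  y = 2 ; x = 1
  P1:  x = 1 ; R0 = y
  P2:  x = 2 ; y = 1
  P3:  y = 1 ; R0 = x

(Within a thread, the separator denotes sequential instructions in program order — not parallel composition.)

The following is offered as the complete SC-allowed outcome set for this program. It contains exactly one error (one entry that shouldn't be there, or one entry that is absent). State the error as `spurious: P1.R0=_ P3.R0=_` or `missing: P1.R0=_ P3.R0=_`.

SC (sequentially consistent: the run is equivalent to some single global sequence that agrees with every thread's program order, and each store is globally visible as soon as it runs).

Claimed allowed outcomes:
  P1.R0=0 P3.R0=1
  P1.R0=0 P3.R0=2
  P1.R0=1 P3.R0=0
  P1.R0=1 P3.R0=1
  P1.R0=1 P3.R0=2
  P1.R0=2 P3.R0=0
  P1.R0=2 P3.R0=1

outcome vector order: (P1.R0,P3.R0)
SC (8): 01, 02, 10, 11, 12, 20, 21, 22
SC∖claimed = {22}

missing: P1.R0=2 P3.R0=2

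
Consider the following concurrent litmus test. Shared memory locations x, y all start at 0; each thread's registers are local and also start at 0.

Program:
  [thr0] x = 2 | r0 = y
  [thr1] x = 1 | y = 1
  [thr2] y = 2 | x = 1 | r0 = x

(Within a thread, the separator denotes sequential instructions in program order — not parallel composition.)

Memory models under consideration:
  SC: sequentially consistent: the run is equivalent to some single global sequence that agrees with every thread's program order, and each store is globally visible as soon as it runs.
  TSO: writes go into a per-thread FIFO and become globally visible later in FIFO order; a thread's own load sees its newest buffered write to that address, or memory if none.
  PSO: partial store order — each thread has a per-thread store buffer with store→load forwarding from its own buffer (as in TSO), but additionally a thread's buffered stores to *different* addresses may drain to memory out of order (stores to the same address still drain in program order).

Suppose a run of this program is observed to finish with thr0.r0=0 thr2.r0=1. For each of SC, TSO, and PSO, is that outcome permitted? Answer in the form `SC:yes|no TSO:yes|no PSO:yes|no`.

outcome vector order: (thr0.r0,thr2.r0)
SC (5): (0,1), (1,1), (1,2), (2,1), (2,2)
TSO (6): (0,1), (0,2), (1,1), (1,2), (2,1), (2,2)
PSO (6): (0,1), (0,2), (1,1), (1,2), (2,1), (2,2)
target (0,1) ∈ {SC,TSO,PSO}

SC:yes TSO:yes PSO:yes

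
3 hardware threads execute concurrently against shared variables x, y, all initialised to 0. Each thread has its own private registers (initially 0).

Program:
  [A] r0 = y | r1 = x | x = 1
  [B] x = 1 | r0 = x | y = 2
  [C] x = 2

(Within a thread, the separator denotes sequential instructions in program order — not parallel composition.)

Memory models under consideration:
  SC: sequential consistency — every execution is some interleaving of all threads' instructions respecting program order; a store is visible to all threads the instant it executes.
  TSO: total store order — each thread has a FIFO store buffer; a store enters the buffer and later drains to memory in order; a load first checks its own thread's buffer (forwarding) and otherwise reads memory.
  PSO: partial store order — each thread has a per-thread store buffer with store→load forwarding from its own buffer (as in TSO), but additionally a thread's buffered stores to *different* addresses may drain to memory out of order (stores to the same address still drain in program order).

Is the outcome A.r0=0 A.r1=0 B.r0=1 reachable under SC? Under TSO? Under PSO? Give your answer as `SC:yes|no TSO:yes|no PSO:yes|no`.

SC:yes TSO:yes PSO:yes

outcome vector order: (A.r0,A.r1,B.r0)
SC: 9 outcomes — {001, 002, 011, 012, 021, 022, 211, 221, 222}
TSO: 9 outcomes — {001, 002, 011, 012, 021, 022, 211, 221, 222}
PSO: 10 outcomes — {001, 002, 011, 012, 021, 022, 201, 211, 221, 222}
target 001 ∈ {SC,TSO,PSO}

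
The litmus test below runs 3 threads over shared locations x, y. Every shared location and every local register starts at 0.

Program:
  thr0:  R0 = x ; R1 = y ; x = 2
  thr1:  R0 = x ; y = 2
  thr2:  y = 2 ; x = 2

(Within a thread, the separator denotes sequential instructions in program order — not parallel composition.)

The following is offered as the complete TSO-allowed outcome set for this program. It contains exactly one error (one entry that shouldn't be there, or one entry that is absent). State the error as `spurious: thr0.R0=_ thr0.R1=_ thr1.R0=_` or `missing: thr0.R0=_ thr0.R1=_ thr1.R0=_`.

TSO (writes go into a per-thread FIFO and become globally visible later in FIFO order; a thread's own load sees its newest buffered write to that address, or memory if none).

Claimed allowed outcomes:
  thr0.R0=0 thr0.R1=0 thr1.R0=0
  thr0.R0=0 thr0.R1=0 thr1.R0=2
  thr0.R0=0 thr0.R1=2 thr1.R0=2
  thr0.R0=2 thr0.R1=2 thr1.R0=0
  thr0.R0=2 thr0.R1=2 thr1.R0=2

missing: thr0.R0=0 thr0.R1=2 thr1.R0=0

outcome vector order: (thr0.R0,thr0.R1,thr1.R0)
under TSO → (0,0,0); (0,0,2); (0,2,0); (0,2,2); (2,2,0); (2,2,2)
TSO∖claimed = {(0,2,0)}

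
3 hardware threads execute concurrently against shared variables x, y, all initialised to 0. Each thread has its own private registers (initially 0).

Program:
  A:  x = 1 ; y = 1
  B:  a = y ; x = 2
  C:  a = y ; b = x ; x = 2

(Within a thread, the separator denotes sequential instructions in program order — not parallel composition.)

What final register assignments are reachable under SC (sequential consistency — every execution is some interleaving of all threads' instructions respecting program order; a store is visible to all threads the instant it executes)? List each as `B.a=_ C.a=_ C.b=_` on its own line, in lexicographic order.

B.a=0 C.a=0 C.b=0
B.a=0 C.a=0 C.b=1
B.a=0 C.a=0 C.b=2
B.a=0 C.a=1 C.b=1
B.a=0 C.a=1 C.b=2
B.a=1 C.a=0 C.b=0
B.a=1 C.a=0 C.b=1
B.a=1 C.a=0 C.b=2
B.a=1 C.a=1 C.b=1
B.a=1 C.a=1 C.b=2

outcome vector order: (B.a,C.a,C.b)
|SC outcomes| = 10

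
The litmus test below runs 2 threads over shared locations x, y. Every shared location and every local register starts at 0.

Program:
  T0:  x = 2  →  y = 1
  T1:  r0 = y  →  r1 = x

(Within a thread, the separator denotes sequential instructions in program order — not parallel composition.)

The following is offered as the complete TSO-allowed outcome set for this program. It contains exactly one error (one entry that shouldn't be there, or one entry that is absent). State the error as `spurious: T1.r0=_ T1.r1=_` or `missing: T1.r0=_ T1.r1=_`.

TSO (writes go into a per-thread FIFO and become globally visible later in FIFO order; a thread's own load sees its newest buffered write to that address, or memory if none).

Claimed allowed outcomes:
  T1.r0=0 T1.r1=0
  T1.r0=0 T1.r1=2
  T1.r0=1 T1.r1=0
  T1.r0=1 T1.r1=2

spurious: T1.r0=1 T1.r1=0

outcome vector order: (T1.r0,T1.r1)
[TSO] allowed = {0/0, 0/2, 1/2}
claimed∖TSO = {1/0}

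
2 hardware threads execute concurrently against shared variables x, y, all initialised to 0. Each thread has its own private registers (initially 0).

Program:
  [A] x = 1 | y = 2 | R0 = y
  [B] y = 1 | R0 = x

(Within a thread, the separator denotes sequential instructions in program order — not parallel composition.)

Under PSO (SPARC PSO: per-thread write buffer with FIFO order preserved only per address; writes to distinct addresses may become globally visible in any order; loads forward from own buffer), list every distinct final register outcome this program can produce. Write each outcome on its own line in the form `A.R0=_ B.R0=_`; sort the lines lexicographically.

A.R0=1 B.R0=0
A.R0=1 B.R0=1
A.R0=2 B.R0=0
A.R0=2 B.R0=1

outcome vector order: (A.R0,B.R0)
|PSO outcomes| = 4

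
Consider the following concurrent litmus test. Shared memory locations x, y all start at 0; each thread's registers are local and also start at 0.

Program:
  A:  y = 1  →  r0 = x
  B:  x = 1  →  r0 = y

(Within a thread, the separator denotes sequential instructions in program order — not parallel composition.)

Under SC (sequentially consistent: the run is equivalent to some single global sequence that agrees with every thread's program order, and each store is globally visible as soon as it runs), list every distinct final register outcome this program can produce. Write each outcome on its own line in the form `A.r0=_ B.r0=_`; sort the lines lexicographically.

A.r0=0 B.r0=1
A.r0=1 B.r0=0
A.r0=1 B.r0=1

outcome vector order: (A.r0,B.r0)
|SC outcomes| = 3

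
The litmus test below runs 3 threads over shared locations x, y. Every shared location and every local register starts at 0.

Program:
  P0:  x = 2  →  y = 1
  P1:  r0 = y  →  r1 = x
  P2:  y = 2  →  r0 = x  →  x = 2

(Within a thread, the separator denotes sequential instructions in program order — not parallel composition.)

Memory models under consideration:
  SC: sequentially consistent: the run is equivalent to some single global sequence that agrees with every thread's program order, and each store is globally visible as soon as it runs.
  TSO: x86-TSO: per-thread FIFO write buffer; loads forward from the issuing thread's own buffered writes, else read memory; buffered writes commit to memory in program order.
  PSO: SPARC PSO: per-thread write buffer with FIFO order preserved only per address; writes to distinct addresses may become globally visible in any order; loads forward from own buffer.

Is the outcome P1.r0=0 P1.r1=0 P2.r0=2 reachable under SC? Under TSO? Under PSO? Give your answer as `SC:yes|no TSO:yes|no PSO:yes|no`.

outcome vector order: (P1.r0,P1.r1,P2.r0)
under SC → 000 002 020 022 120 122 200 202 220 222
under TSO → 000 002 020 022 120 122 200 202 220 222
under PSO → 000 002 020 022 100 102 120 122 200 202 220 222
target 002 ∈ {SC,TSO,PSO}

SC:yes TSO:yes PSO:yes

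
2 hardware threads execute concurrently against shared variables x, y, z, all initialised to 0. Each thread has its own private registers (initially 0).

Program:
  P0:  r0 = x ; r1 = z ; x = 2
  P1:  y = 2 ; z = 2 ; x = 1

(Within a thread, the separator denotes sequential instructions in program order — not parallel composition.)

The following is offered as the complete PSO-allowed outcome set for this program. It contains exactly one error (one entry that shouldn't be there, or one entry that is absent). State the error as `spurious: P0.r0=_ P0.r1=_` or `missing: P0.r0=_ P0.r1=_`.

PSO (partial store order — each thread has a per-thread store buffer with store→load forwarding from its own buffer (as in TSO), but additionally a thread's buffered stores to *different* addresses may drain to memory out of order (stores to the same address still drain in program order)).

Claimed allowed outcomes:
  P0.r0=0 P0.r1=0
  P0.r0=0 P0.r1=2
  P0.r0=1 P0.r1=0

missing: P0.r0=1 P0.r1=2

outcome vector order: (P0.r0,P0.r1)
PSO (4): 00; 02; 10; 12
PSO∖claimed = {12}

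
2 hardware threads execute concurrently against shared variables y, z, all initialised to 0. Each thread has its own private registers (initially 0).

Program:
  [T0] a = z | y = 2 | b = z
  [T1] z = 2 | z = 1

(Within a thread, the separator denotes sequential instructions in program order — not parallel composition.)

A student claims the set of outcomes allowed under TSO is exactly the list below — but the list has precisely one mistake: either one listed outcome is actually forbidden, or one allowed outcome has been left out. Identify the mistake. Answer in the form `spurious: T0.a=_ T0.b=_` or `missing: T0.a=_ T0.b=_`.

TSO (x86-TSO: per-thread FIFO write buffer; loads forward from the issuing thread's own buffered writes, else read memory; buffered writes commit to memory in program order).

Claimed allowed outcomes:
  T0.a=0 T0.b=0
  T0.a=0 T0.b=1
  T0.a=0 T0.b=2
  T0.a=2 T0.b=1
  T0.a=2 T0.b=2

outcome vector order: (T0.a,T0.b)
TSO: 6 outcomes — {00; 01; 02; 11; 21; 22}
TSO∖claimed = {11}

missing: T0.a=1 T0.b=1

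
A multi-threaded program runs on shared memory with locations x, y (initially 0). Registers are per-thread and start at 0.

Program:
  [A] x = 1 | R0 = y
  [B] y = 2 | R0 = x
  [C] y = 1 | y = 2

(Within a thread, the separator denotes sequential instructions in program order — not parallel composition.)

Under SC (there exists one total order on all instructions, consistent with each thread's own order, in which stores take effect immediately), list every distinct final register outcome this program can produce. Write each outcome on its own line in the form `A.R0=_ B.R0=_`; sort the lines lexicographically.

outcome vector order: (A.R0,B.R0)
|SC outcomes| = 5

A.R0=0 B.R0=1
A.R0=1 B.R0=0
A.R0=1 B.R0=1
A.R0=2 B.R0=0
A.R0=2 B.R0=1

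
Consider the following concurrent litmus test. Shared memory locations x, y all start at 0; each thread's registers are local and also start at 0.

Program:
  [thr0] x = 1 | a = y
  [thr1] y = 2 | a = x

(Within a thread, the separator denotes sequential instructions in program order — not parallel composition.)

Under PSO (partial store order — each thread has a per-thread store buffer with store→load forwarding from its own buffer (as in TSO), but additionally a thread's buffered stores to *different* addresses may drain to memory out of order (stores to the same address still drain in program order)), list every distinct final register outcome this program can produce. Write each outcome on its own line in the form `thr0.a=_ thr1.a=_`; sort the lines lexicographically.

outcome vector order: (thr0.a,thr1.a)
|PSO outcomes| = 4

thr0.a=0 thr1.a=0
thr0.a=0 thr1.a=1
thr0.a=2 thr1.a=0
thr0.a=2 thr1.a=1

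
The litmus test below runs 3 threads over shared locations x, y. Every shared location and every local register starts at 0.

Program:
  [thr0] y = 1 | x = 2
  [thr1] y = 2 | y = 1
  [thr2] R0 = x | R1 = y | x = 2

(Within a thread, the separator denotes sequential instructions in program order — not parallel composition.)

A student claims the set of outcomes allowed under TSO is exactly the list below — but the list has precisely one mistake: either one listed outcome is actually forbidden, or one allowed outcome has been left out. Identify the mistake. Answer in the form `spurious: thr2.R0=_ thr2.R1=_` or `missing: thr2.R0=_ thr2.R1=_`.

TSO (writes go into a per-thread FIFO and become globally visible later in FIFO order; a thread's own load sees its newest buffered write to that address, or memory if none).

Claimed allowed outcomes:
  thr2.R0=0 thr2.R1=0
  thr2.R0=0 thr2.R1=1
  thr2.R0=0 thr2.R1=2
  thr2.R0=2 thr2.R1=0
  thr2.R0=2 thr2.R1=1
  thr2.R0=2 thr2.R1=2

outcome vector order: (thr2.R0,thr2.R1)
TSO: 5 outcomes — {00, 01, 02, 21, 22}
claimed∖TSO = {20}

spurious: thr2.R0=2 thr2.R1=0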